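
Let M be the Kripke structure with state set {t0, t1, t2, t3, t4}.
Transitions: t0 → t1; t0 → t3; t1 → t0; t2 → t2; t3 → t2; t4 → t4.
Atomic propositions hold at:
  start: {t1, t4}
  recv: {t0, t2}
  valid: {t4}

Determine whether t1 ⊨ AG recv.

AG recv: greatest fixpoint, start Z0 = {t0, t2}, keep only states in Sat with every successor in Z. Z1 = {t2}; fixed.
Sat(AG recv) = {t2}
t1 ∉ Sat(AG recv) = {t2}, so the formula does not hold at t1.

No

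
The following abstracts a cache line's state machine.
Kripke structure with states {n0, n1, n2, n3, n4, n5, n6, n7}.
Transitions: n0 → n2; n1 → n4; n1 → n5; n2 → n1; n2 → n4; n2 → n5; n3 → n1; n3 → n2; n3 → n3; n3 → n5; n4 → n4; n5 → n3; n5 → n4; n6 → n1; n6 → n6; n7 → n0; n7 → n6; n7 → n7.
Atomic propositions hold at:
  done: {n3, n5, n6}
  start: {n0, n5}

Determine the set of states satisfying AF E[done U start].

E[done U start]: least fixpoint, start Z0 = Sat(start) = {n0, n5}, add states in Sat(done) with some successor in Z. Z1 = {n0, n3, n5}; fixed.
Sat(E[done U start]) = {n0, n3, n5}
AF E[done U start]: least fixpoint, start Z0 = {n0, n3, n5}, add states with every successor in Z. Already a fixed point.
Sat(AF E[done U start]) = {n0, n3, n5}

{n0, n3, n5}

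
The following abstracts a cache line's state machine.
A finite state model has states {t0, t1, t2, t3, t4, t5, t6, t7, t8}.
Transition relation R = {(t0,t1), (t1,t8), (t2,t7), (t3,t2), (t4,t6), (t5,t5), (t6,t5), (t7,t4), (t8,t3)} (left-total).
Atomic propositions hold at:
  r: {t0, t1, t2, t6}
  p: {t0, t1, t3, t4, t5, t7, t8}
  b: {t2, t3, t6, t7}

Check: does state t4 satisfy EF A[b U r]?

Yes

A[b U r]: least fixpoint, start Z0 = Sat(r) = {t0, t1, t2, t6}, add states in Sat(b) with every successor in Z. Z1 = {t0, t1, t2, t3, t6}; fixed.
Sat(A[b U r]) = {t0, t1, t2, t3, t6}
EF A[b U r]: least fixpoint, start Z0 = {t0, t1, t2, t3, t6}, add states with some successor in Z. Z1 = {t0, t1, t2, t3, t4, t6, t8}; Z2 = {t0, t1, t2, t3, t4, t6, t7, t8}; fixed.
Sat(EF A[b U r]) = {t0, t1, t2, t3, t4, t6, t7, t8}
t4 ∈ Sat(EF A[b U r]) = {t0, t1, t2, t3, t4, t6, t7, t8}, so the formula holds at t4.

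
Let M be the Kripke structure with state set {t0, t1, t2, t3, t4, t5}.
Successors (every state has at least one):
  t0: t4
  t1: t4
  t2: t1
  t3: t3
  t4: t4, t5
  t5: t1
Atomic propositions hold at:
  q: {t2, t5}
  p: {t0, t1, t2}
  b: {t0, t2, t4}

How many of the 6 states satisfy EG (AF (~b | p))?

1

Sat(~b) = {t1, t3, t5}
Sat(~b | p) = {t0, t1, t2, t3, t5}
AF (~b | p): least fixpoint, start Z0 = {t0, t1, t2, t3, t5}, add states with every successor in Z. Already a fixed point.
Sat(AF (~b | p)) = {t0, t1, t2, t3, t5}
EG (AF (~b | p)): greatest fixpoint, start Z0 = {t0, t1, t2, t3, t5}, keep only states in Sat with some successor in Z. Z1 = {t2, t3, t5}; Z2 = {t3}; fixed.
Sat(EG (AF (~b | p))) = {t3}
|Sat(EG (AF (~b | p)))| = |{t3}| = 1.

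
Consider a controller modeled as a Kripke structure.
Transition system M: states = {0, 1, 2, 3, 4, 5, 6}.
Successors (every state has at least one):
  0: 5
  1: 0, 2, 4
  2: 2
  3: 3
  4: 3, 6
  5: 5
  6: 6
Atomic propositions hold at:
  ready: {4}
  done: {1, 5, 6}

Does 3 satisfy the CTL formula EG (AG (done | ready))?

No

Sat(done | ready) = {1, 4, 5, 6}
AG (done | ready): greatest fixpoint, start Z0 = {1, 4, 5, 6}, keep only states in Sat with every successor in Z. Z1 = {5, 6}; fixed.
Sat(AG (done | ready)) = {5, 6}
EG (AG (done | ready)): greatest fixpoint, start Z0 = {5, 6}, keep only states in Sat with some successor in Z. Already a fixed point.
Sat(EG (AG (done | ready))) = {5, 6}
3 ∉ Sat(EG (AG (done | ready))) = {5, 6}, so the formula does not hold at 3.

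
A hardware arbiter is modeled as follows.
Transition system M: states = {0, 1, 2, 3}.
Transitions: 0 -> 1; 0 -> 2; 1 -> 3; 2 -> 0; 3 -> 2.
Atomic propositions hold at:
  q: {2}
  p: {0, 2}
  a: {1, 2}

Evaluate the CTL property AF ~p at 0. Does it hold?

No

Sat(~p) = {1, 3}
AF ~p: least fixpoint, start Z0 = {1, 3}, add states with every successor in Z. Already a fixed point.
Sat(AF ~p) = {1, 3}
0 ∉ Sat(AF ~p) = {1, 3}, so the formula does not hold at 0.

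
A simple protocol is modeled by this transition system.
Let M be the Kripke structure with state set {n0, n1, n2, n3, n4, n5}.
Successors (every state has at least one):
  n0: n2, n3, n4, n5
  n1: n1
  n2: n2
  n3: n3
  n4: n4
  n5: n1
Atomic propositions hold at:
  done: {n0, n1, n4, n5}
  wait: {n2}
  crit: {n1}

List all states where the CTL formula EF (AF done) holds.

{n0, n1, n4, n5}

AF done: least fixpoint, start Z0 = {n0, n1, n4, n5}, add states with every successor in Z. Already a fixed point.
Sat(AF done) = {n0, n1, n4, n5}
EF (AF done): least fixpoint, start Z0 = {n0, n1, n4, n5}, add states with some successor in Z. Already a fixed point.
Sat(EF (AF done)) = {n0, n1, n4, n5}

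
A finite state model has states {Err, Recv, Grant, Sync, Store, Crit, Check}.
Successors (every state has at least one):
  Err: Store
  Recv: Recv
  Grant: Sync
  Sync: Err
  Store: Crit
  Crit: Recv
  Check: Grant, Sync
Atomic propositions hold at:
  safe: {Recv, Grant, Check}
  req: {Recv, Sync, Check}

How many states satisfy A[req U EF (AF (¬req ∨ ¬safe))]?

6

Sat(¬req) = {Err, Grant, Store, Crit}
Sat(¬safe) = {Err, Sync, Store, Crit}
Sat(¬req ∨ ¬safe) = {Err, Grant, Sync, Store, Crit}
AF (¬req ∨ ¬safe): least fixpoint, start Z0 = {Err, Grant, Sync, Store, Crit}, add states with every successor in Z. Z1 = {Err, Grant, Sync, Store, Crit, Check}; fixed.
Sat(AF (¬req ∨ ¬safe)) = {Err, Grant, Sync, Store, Crit, Check}
EF (AF (¬req ∨ ¬safe)): least fixpoint, start Z0 = {Err, Grant, Sync, Store, Crit, Check}, add states with some successor in Z. Already a fixed point.
Sat(EF (AF (¬req ∨ ¬safe))) = {Err, Grant, Sync, Store, Crit, Check}
A[req U EF (AF (¬req ∨ ¬safe))]: least fixpoint, start Z0 = Sat(EF (AF (¬req ∨ ¬safe))) = {Err, Grant, Sync, Store, Crit, Check}, add states in Sat(req) with every successor in Z. Already a fixed point.
Sat(A[req U EF (AF (¬req ∨ ¬safe))]) = {Err, Grant, Sync, Store, Crit, Check}
|Sat(A[req U EF (AF (¬req ∨ ¬safe))])| = |{Err, Grant, Sync, Store, Crit, Check}| = 6.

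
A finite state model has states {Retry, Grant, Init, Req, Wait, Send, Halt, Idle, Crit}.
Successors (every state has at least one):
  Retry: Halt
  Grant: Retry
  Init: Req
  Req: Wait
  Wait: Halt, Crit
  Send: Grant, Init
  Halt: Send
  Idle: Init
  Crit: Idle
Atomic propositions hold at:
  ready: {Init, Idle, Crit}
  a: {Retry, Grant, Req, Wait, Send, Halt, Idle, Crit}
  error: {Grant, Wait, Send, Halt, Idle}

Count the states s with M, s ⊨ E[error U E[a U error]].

E[a U error]: least fixpoint, start Z0 = Sat(error) = {Grant, Wait, Send, Halt, Idle}, add states in Sat(a) with some successor in Z. Z1 = {Retry, Grant, Req, Wait, Send, Halt, Idle, Crit}; fixed.
Sat(E[a U error]) = {Retry, Grant, Req, Wait, Send, Halt, Idle, Crit}
E[error U E[a U error]]: least fixpoint, start Z0 = Sat(E[a U error]) = {Retry, Grant, Req, Wait, Send, Halt, Idle, Crit}, add states in Sat(error) with some successor in Z. Already a fixed point.
Sat(E[error U E[a U error]]) = {Retry, Grant, Req, Wait, Send, Halt, Idle, Crit}
|Sat(E[error U E[a U error]])| = |{Retry, Grant, Req, Wait, Send, Halt, Idle, Crit}| = 8.

8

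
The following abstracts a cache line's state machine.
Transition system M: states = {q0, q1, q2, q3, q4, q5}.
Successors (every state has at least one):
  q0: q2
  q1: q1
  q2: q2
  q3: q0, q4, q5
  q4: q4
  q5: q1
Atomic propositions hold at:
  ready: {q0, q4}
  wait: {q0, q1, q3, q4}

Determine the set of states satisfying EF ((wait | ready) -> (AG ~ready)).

Sat(wait | ready) = {q0, q1, q3, q4}
Sat(~ready) = {q1, q2, q3, q5}
AG ~ready: greatest fixpoint, start Z0 = {q1, q2, q3, q5}, keep only states in Sat with every successor in Z. Z1 = {q1, q2, q5}; fixed.
Sat(AG ~ready) = {q1, q2, q5}
Sat((wait | ready) -> (AG ~ready)) = {q1, q2, q5}
EF ((wait | ready) -> (AG ~ready)): least fixpoint, start Z0 = {q1, q2, q5}, add states with some successor in Z. Z1 = {q0, q1, q2, q3, q5}; fixed.
Sat(EF ((wait | ready) -> (AG ~ready))) = {q0, q1, q2, q3, q5}

{q0, q1, q2, q3, q5}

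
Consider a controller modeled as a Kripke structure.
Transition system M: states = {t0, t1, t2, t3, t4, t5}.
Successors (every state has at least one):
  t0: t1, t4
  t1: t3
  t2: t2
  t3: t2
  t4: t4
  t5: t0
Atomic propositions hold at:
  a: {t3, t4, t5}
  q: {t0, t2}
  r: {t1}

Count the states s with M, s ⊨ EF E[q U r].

3

E[q U r]: least fixpoint, start Z0 = Sat(r) = {t1}, add states in Sat(q) with some successor in Z. Z1 = {t0, t1}; fixed.
Sat(E[q U r]) = {t0, t1}
EF E[q U r]: least fixpoint, start Z0 = {t0, t1}, add states with some successor in Z. Z1 = {t0, t1, t5}; fixed.
Sat(EF E[q U r]) = {t0, t1, t5}
|Sat(EF E[q U r])| = |{t0, t1, t5}| = 3.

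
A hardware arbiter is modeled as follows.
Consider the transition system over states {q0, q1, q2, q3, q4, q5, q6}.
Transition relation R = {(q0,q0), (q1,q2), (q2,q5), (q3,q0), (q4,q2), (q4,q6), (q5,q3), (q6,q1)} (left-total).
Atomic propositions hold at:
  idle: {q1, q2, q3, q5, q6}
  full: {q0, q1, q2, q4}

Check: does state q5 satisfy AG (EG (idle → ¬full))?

Yes

Sat(¬full) = {q3, q5, q6}
Sat(idle → ¬full) = {q0, q3, q4, q5, q6}
EG (idle → ¬full): greatest fixpoint, start Z0 = {q0, q3, q4, q5, q6}, keep only states in Sat with some successor in Z. Z1 = {q0, q3, q4, q5}; Z2 = {q0, q3, q5}; fixed.
Sat(EG (idle → ¬full)) = {q0, q3, q5}
AG (EG (idle → ¬full)): greatest fixpoint, start Z0 = {q0, q3, q5}, keep only states in Sat with every successor in Z. Already a fixed point.
Sat(AG (EG (idle → ¬full))) = {q0, q3, q5}
q5 ∈ Sat(AG (EG (idle → ¬full))) = {q0, q3, q5}, so the formula holds at q5.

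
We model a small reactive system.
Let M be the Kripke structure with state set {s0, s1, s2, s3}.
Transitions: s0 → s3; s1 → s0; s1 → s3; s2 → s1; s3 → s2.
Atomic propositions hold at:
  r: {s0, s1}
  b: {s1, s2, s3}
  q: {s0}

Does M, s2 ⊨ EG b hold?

Yes

EG b: greatest fixpoint, start Z0 = {s1, s2, s3}, keep only states in Sat with some successor in Z. Already a fixed point.
Sat(EG b) = {s1, s2, s3}
s2 ∈ Sat(EG b) = {s1, s2, s3}, so the formula holds at s2.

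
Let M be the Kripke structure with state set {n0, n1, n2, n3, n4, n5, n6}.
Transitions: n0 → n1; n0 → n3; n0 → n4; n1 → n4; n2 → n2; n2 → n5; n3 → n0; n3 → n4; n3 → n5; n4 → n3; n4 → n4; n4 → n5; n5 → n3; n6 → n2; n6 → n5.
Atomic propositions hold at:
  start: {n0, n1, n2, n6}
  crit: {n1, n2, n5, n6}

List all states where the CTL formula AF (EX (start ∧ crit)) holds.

{n0, n2, n6}

Sat(start ∧ crit) = {n1, n2, n6}
Sat(EX (start ∧ crit)) = {s : some successor in {n1, n2, n6}} = {n0, n2, n6}
AF (EX (start ∧ crit)): least fixpoint, start Z0 = {n0, n2, n6}, add states with every successor in Z. Already a fixed point.
Sat(AF (EX (start ∧ crit))) = {n0, n2, n6}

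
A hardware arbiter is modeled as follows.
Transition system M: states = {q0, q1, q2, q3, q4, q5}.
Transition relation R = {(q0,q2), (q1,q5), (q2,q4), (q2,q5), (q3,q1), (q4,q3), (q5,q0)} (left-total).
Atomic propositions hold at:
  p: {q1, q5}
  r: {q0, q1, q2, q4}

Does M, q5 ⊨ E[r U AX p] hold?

No

Sat(AX p) = {s : every successor in {q1, q5}} = {q1, q3}
E[r U AX p]: least fixpoint, start Z0 = Sat(AX p) = {q1, q3}, add states in Sat(r) with some successor in Z. Z1 = {q1, q3, q4}; Z2 = {q1, q2, q3, q4}; Z3 = {q0, q1, q2, q3, q4}; fixed.
Sat(E[r U AX p]) = {q0, q1, q2, q3, q4}
q5 ∉ Sat(E[r U AX p]) = {q0, q1, q2, q3, q4}, so the formula does not hold at q5.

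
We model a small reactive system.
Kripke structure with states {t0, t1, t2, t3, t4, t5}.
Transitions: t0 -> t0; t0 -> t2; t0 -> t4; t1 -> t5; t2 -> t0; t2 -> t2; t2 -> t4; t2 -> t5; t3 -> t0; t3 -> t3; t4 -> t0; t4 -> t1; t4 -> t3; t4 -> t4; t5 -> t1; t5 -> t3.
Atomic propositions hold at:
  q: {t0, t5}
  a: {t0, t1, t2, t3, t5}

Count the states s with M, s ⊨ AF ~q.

5

Sat(~q) = {t1, t2, t3, t4}
AF ~q: least fixpoint, start Z0 = {t1, t2, t3, t4}, add states with every successor in Z. Z1 = {t1, t2, t3, t4, t5}; fixed.
Sat(AF ~q) = {t1, t2, t3, t4, t5}
|Sat(AF ~q)| = |{t1, t2, t3, t4, t5}| = 5.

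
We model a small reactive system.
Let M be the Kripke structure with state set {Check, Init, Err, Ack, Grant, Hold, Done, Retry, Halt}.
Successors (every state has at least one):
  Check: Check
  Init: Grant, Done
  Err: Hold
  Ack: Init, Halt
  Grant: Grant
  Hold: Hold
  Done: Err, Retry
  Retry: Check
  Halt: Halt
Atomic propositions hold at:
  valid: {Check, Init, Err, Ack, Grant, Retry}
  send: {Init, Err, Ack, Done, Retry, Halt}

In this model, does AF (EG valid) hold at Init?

EG valid: greatest fixpoint, start Z0 = {Check, Init, Err, Ack, Grant, Retry}, keep only states in Sat with some successor in Z. Z1 = {Check, Init, Ack, Grant, Retry}; fixed.
Sat(EG valid) = {Check, Init, Ack, Grant, Retry}
AF (EG valid): least fixpoint, start Z0 = {Check, Init, Ack, Grant, Retry}, add states with every successor in Z. Already a fixed point.
Sat(AF (EG valid)) = {Check, Init, Ack, Grant, Retry}
Init ∈ Sat(AF (EG valid)) = {Check, Init, Ack, Grant, Retry}, so the formula holds at Init.

Yes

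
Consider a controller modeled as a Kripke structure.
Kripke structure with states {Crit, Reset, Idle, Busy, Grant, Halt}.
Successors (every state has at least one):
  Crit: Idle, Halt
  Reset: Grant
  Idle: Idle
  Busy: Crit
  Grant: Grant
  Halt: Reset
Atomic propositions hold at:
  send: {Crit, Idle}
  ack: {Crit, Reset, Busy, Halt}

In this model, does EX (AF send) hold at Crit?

Yes

AF send: least fixpoint, start Z0 = {Crit, Idle}, add states with every successor in Z. Z1 = {Crit, Idle, Busy}; fixed.
Sat(AF send) = {Crit, Idle, Busy}
Sat(EX (AF send)) = {s : some successor in {Crit, Idle, Busy}} = {Crit, Idle, Busy}
Crit ∈ Sat(EX (AF send)) = {Crit, Idle, Busy}, so the formula holds at Crit.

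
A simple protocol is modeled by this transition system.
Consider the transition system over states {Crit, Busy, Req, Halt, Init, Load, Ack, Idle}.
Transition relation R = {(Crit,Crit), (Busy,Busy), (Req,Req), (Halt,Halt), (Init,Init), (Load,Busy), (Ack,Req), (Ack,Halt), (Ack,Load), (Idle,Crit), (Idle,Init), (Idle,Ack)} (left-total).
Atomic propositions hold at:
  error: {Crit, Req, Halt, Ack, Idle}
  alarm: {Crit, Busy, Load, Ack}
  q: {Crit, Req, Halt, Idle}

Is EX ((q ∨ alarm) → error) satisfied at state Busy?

Sat(q ∨ alarm) = {Crit, Busy, Req, Halt, Load, Ack, Idle}
Sat((q ∨ alarm) → error) = {Crit, Req, Halt, Init, Ack, Idle}
Sat(EX ((q ∨ alarm) → error)) = {s : some successor in {Crit, Req, Halt, Init, Ack, Idle}} = {Crit, Req, Halt, Init, Ack, Idle}
Busy ∉ Sat(EX ((q ∨ alarm) → error)) = {Crit, Req, Halt, Init, Ack, Idle}, so the formula does not hold at Busy.

No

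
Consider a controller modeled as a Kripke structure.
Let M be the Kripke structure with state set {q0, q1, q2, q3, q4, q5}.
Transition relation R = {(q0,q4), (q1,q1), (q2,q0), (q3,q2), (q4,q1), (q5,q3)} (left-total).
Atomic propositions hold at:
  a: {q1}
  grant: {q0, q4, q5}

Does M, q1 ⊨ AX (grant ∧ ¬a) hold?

No

Sat(¬a) = {q0, q2, q3, q4, q5}
Sat(grant ∧ ¬a) = {q0, q4, q5}
Sat(AX (grant ∧ ¬a)) = {s : every successor in {q0, q4, q5}} = {q0, q2}
q1 ∉ Sat(AX (grant ∧ ¬a)) = {q0, q2}, so the formula does not hold at q1.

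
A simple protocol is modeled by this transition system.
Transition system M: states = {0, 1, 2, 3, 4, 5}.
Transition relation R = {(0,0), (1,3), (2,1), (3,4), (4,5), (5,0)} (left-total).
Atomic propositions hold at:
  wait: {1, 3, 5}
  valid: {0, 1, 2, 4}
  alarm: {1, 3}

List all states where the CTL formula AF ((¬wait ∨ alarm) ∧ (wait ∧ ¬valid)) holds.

Sat(¬wait) = {0, 2, 4}
Sat(¬wait ∨ alarm) = {0, 1, 2, 3, 4}
Sat(¬valid) = {3, 5}
Sat(wait ∧ ¬valid) = {3, 5}
Sat((¬wait ∨ alarm) ∧ (wait ∧ ¬valid)) = {3}
AF ((¬wait ∨ alarm) ∧ (wait ∧ ¬valid)): least fixpoint, start Z0 = {3}, add states with every successor in Z. Z1 = {1, 3}; Z2 = {1, 2, 3}; fixed.
Sat(AF ((¬wait ∨ alarm) ∧ (wait ∧ ¬valid))) = {1, 2, 3}

{1, 2, 3}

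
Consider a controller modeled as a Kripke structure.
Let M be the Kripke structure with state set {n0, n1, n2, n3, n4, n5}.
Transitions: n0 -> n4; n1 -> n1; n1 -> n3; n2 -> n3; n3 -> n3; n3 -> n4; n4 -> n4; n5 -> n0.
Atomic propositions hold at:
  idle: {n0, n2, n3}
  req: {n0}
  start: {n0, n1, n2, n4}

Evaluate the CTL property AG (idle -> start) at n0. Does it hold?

Sat(idle -> start) = {n0, n1, n2, n4, n5}
AG (idle -> start): greatest fixpoint, start Z0 = {n0, n1, n2, n4, n5}, keep only states in Sat with every successor in Z. Z1 = {n0, n4, n5}; fixed.
Sat(AG (idle -> start)) = {n0, n4, n5}
n0 ∈ Sat(AG (idle -> start)) = {n0, n4, n5}, so the formula holds at n0.

Yes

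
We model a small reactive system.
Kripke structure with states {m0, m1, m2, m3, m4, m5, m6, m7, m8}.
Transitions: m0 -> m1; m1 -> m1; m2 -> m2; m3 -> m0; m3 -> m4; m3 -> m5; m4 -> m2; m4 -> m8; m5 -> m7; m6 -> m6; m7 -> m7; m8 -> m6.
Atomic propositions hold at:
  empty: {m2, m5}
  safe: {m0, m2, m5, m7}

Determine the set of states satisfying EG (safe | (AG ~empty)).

{m0, m1, m2, m5, m6, m7, m8}

Sat(~empty) = {m0, m1, m3, m4, m6, m7, m8}
AG ~empty: greatest fixpoint, start Z0 = {m0, m1, m3, m4, m6, m7, m8}, keep only states in Sat with every successor in Z. Z1 = {m0, m1, m6, m7, m8}; fixed.
Sat(AG ~empty) = {m0, m1, m6, m7, m8}
Sat(safe | (AG ~empty)) = {m0, m1, m2, m5, m6, m7, m8}
EG (safe | (AG ~empty)): greatest fixpoint, start Z0 = {m0, m1, m2, m5, m6, m7, m8}, keep only states in Sat with some successor in Z. Already a fixed point.
Sat(EG (safe | (AG ~empty))) = {m0, m1, m2, m5, m6, m7, m8}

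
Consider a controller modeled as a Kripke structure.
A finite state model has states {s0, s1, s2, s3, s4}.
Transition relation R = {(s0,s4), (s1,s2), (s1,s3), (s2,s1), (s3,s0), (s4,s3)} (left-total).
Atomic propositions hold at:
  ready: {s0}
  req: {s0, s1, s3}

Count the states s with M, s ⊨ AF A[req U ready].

A[req U ready]: least fixpoint, start Z0 = Sat(ready) = {s0}, add states in Sat(req) with every successor in Z. Z1 = {s0, s3}; fixed.
Sat(A[req U ready]) = {s0, s3}
AF A[req U ready]: least fixpoint, start Z0 = {s0, s3}, add states with every successor in Z. Z1 = {s0, s3, s4}; fixed.
Sat(AF A[req U ready]) = {s0, s3, s4}
|Sat(AF A[req U ready])| = |{s0, s3, s4}| = 3.

3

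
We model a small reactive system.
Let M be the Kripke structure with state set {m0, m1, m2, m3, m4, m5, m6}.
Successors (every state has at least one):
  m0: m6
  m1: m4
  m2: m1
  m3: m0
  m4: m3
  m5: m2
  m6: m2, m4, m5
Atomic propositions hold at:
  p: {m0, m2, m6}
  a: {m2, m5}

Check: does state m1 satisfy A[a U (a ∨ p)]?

No

Sat(a ∨ p) = {m0, m2, m5, m6}
A[a U (a ∨ p)]: least fixpoint, start Z0 = Sat((a ∨ p)) = {m0, m2, m5, m6}, add states in Sat(a) with every successor in Z. Already a fixed point.
Sat(A[a U (a ∨ p)]) = {m0, m2, m5, m6}
m1 ∉ Sat(A[a U (a ∨ p)]) = {m0, m2, m5, m6}, so the formula does not hold at m1.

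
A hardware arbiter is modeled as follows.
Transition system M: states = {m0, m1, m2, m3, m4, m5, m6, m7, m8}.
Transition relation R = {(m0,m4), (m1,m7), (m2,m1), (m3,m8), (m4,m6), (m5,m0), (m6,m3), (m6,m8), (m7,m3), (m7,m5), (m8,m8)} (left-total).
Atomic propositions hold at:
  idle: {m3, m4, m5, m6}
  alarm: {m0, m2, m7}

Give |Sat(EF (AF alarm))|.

AF alarm: least fixpoint, start Z0 = {m0, m2, m7}, add states with every successor in Z. Z1 = {m0, m1, m2, m5, m7}; fixed.
Sat(AF alarm) = {m0, m1, m2, m5, m7}
EF (AF alarm): least fixpoint, start Z0 = {m0, m1, m2, m5, m7}, add states with some successor in Z. Already a fixed point.
Sat(EF (AF alarm)) = {m0, m1, m2, m5, m7}
|Sat(EF (AF alarm))| = |{m0, m1, m2, m5, m7}| = 5.

5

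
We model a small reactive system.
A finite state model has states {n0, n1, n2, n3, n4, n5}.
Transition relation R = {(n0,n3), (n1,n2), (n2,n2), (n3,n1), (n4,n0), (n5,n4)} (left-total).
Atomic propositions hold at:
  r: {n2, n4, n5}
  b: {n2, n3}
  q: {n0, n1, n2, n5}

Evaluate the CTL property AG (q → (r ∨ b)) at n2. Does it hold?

Yes

Sat(r ∨ b) = {n2, n3, n4, n5}
Sat(q → (r ∨ b)) = {n2, n3, n4, n5}
AG (q → (r ∨ b)): greatest fixpoint, start Z0 = {n2, n3, n4, n5}, keep only states in Sat with every successor in Z. Z1 = {n2, n5}; Z2 = {n2}; fixed.
Sat(AG (q → (r ∨ b))) = {n2}
n2 ∈ Sat(AG (q → (r ∨ b))) = {n2}, so the formula holds at n2.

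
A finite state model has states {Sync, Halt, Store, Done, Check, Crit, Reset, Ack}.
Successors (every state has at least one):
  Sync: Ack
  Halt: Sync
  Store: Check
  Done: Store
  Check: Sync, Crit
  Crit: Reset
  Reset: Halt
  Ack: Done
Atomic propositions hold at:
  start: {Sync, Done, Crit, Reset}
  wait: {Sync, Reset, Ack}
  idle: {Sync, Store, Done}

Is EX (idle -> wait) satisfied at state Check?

Yes

Sat(idle -> wait) = {Sync, Halt, Check, Crit, Reset, Ack}
Sat(EX (idle -> wait)) = {s : some successor in {Sync, Halt, Check, Crit, Reset, Ack}} = {Sync, Halt, Store, Check, Crit, Reset}
Check ∈ Sat(EX (idle -> wait)) = {Sync, Halt, Store, Check, Crit, Reset}, so the formula holds at Check.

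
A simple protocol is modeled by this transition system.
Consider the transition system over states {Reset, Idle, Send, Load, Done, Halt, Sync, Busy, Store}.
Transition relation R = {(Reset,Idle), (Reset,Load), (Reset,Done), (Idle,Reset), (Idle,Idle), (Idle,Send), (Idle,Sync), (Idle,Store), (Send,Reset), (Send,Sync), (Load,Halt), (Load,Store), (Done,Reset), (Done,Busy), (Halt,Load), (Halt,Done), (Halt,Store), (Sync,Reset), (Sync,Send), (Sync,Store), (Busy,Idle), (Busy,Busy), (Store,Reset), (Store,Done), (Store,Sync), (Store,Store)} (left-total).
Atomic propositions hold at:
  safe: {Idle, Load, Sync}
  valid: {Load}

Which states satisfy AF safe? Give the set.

{Idle, Load, Sync}

AF safe: least fixpoint, start Z0 = {Idle, Load, Sync}, add states with every successor in Z. Already a fixed point.
Sat(AF safe) = {Idle, Load, Sync}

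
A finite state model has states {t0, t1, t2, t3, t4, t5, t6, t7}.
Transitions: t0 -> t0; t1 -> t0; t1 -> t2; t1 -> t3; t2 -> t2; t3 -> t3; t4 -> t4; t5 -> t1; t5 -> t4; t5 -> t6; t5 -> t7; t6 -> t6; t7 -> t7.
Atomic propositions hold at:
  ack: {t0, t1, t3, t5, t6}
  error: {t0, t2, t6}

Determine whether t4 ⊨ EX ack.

No

Sat(EX ack) = {s : some successor in {t0, t1, t3, t5, t6}} = {t0, t1, t3, t5, t6}
t4 ∉ Sat(EX ack) = {t0, t1, t3, t5, t6}, so the formula does not hold at t4.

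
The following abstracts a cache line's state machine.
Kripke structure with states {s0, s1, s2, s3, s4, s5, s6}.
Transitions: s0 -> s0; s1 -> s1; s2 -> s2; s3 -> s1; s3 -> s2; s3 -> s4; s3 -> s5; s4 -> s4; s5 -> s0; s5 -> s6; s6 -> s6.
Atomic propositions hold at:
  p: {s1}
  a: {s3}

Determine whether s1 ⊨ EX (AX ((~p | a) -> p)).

Sat(~p) = {s0, s2, s3, s4, s5, s6}
Sat(~p | a) = {s0, s2, s3, s4, s5, s6}
Sat((~p | a) -> p) = {s1}
Sat(AX ((~p | a) -> p)) = {s : every successor in {s1}} = {s1}
Sat(EX (AX ((~p | a) -> p))) = {s : some successor in {s1}} = {s1, s3}
s1 ∈ Sat(EX (AX ((~p | a) -> p))) = {s1, s3}, so the formula holds at s1.

Yes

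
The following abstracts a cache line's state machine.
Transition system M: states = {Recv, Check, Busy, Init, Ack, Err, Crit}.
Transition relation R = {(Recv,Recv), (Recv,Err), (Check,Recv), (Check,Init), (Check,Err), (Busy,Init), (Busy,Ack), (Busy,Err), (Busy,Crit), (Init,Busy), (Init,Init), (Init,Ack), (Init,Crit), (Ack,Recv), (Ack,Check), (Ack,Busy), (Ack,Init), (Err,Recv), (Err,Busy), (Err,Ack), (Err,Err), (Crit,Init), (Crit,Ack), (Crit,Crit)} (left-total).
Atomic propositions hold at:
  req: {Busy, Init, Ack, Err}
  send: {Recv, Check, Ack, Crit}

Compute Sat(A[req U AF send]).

AF send: least fixpoint, start Z0 = {Recv, Check, Ack, Crit}, add states with every successor in Z. Already a fixed point.
Sat(AF send) = {Recv, Check, Ack, Crit}
A[req U AF send]: least fixpoint, start Z0 = Sat(AF send) = {Recv, Check, Ack, Crit}, add states in Sat(req) with every successor in Z. Already a fixed point.
Sat(A[req U AF send]) = {Recv, Check, Ack, Crit}

{Recv, Check, Ack, Crit}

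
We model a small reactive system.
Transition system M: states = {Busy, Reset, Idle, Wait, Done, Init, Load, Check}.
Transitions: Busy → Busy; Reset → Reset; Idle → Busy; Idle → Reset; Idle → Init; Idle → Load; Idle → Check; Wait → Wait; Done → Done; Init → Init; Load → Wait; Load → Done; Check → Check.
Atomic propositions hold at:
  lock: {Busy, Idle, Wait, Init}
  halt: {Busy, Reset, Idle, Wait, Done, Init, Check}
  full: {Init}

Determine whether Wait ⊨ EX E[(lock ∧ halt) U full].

Sat(lock ∧ halt) = {Busy, Idle, Wait, Init}
E[(lock ∧ halt) U full]: least fixpoint, start Z0 = Sat(full) = {Init}, add states in Sat(lock ∧ halt) with some successor in Z. Z1 = {Idle, Init}; fixed.
Sat(E[(lock ∧ halt) U full]) = {Idle, Init}
Sat(EX E[(lock ∧ halt) U full]) = {s : some successor in {Idle, Init}} = {Idle, Init}
Wait ∉ Sat(EX E[(lock ∧ halt) U full]) = {Idle, Init}, so the formula does not hold at Wait.

No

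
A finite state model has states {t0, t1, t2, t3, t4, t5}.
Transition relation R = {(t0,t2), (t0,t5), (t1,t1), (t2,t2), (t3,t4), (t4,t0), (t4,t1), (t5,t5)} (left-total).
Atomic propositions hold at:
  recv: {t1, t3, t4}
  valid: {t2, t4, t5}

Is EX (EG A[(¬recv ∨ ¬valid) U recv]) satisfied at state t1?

Sat(¬recv) = {t0, t2, t5}
Sat(¬valid) = {t0, t1, t3}
Sat(¬recv ∨ ¬valid) = {t0, t1, t2, t3, t5}
A[(¬recv ∨ ¬valid) U recv]: least fixpoint, start Z0 = Sat(recv) = {t1, t3, t4}, add states in Sat(¬recv ∨ ¬valid) with every successor in Z. Already a fixed point.
Sat(A[(¬recv ∨ ¬valid) U recv]) = {t1, t3, t4}
EG A[(¬recv ∨ ¬valid) U recv]: greatest fixpoint, start Z0 = {t1, t3, t4}, keep only states in Sat with some successor in Z. Already a fixed point.
Sat(EG A[(¬recv ∨ ¬valid) U recv]) = {t1, t3, t4}
Sat(EX (EG A[(¬recv ∨ ¬valid) U recv])) = {s : some successor in {t1, t3, t4}} = {t1, t3, t4}
t1 ∈ Sat(EX (EG A[(¬recv ∨ ¬valid) U recv])) = {t1, t3, t4}, so the formula holds at t1.

Yes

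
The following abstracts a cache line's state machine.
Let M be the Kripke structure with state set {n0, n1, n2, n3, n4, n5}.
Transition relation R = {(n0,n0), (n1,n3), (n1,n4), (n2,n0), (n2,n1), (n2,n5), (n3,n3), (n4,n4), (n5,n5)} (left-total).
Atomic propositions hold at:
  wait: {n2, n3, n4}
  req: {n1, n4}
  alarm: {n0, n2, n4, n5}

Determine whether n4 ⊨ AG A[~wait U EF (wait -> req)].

Yes

Sat(~wait) = {n0, n1, n5}
Sat(wait -> req) = {n0, n1, n4, n5}
EF (wait -> req): least fixpoint, start Z0 = {n0, n1, n4, n5}, add states with some successor in Z. Z1 = {n0, n1, n2, n4, n5}; fixed.
Sat(EF (wait -> req)) = {n0, n1, n2, n4, n5}
A[~wait U EF (wait -> req)]: least fixpoint, start Z0 = Sat(EF (wait -> req)) = {n0, n1, n2, n4, n5}, add states in Sat(~wait) with every successor in Z. Already a fixed point.
Sat(A[~wait U EF (wait -> req)]) = {n0, n1, n2, n4, n5}
AG A[~wait U EF (wait -> req)]: greatest fixpoint, start Z0 = {n0, n1, n2, n4, n5}, keep only states in Sat with every successor in Z. Z1 = {n0, n2, n4, n5}; Z2 = {n0, n4, n5}; fixed.
Sat(AG A[~wait U EF (wait -> req)]) = {n0, n4, n5}
n4 ∈ Sat(AG A[~wait U EF (wait -> req)]) = {n0, n4, n5}, so the formula holds at n4.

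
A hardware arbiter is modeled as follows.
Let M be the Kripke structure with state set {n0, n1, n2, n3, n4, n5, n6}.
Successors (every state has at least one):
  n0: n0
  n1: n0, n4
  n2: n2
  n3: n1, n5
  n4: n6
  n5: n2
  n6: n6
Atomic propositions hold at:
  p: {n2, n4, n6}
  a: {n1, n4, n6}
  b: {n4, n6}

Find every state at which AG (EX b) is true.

Sat(EX b) = {s : some successor in {n4, n6}} = {n1, n4, n6}
AG (EX b): greatest fixpoint, start Z0 = {n1, n4, n6}, keep only states in Sat with every successor in Z. Z1 = {n4, n6}; fixed.
Sat(AG (EX b)) = {n4, n6}

{n4, n6}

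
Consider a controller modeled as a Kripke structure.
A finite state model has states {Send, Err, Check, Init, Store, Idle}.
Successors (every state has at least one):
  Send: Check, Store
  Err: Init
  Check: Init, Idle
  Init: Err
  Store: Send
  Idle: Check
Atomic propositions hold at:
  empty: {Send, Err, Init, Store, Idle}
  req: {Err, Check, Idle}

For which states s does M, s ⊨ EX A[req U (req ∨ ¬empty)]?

{Send, Check, Init, Idle}

Sat(¬empty) = {Check}
Sat(req ∨ ¬empty) = {Err, Check, Idle}
A[req U (req ∨ ¬empty)]: least fixpoint, start Z0 = Sat((req ∨ ¬empty)) = {Err, Check, Idle}, add states in Sat(req) with every successor in Z. Already a fixed point.
Sat(A[req U (req ∨ ¬empty)]) = {Err, Check, Idle}
Sat(EX A[req U (req ∨ ¬empty)]) = {s : some successor in {Err, Check, Idle}} = {Send, Check, Init, Idle}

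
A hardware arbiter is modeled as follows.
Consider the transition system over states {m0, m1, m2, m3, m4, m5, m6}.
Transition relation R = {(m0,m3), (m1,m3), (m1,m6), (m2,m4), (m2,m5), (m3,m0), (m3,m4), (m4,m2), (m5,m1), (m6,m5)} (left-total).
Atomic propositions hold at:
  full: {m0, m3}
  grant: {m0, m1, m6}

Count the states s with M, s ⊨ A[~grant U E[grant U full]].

Sat(~grant) = {m2, m3, m4, m5}
E[grant U full]: least fixpoint, start Z0 = Sat(full) = {m0, m3}, add states in Sat(grant) with some successor in Z. Z1 = {m0, m1, m3}; fixed.
Sat(E[grant U full]) = {m0, m1, m3}
A[~grant U E[grant U full]]: least fixpoint, start Z0 = Sat(E[grant U full]) = {m0, m1, m3}, add states in Sat(~grant) with every successor in Z. Z1 = {m0, m1, m3, m5}; fixed.
Sat(A[~grant U E[grant U full]]) = {m0, m1, m3, m5}
|Sat(A[~grant U E[grant U full]])| = |{m0, m1, m3, m5}| = 4.

4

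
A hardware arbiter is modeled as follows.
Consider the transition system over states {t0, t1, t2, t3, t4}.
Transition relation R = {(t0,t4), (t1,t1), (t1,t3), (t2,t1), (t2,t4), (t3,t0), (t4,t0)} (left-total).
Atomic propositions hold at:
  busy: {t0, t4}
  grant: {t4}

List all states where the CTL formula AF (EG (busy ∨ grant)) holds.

{t0, t3, t4}

Sat(busy ∨ grant) = {t0, t4}
EG (busy ∨ grant): greatest fixpoint, start Z0 = {t0, t4}, keep only states in Sat with some successor in Z. Already a fixed point.
Sat(EG (busy ∨ grant)) = {t0, t4}
AF (EG (busy ∨ grant)): least fixpoint, start Z0 = {t0, t4}, add states with every successor in Z. Z1 = {t0, t3, t4}; fixed.
Sat(AF (EG (busy ∨ grant))) = {t0, t3, t4}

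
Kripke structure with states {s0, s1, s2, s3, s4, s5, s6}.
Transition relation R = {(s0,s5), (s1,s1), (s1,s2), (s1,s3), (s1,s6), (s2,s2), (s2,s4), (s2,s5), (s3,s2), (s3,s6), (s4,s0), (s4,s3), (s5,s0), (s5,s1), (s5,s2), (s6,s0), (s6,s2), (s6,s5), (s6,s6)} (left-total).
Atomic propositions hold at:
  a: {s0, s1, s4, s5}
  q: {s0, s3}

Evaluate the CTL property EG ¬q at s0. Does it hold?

Sat(¬q) = {s1, s2, s4, s5, s6}
EG ¬q: greatest fixpoint, start Z0 = {s1, s2, s4, s5, s6}, keep only states in Sat with some successor in Z. Z1 = {s1, s2, s5, s6}; fixed.
Sat(EG ¬q) = {s1, s2, s5, s6}
s0 ∉ Sat(EG ¬q) = {s1, s2, s5, s6}, so the formula does not hold at s0.

No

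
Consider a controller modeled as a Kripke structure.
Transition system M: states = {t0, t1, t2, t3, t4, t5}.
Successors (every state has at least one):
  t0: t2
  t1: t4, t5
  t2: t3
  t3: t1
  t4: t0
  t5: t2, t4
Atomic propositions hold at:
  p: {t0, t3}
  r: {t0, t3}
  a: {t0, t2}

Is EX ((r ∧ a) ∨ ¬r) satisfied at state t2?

No

Sat(r ∧ a) = {t0}
Sat(¬r) = {t1, t2, t4, t5}
Sat((r ∧ a) ∨ ¬r) = {t0, t1, t2, t4, t5}
Sat(EX ((r ∧ a) ∨ ¬r)) = {s : some successor in {t0, t1, t2, t4, t5}} = {t0, t1, t3, t4, t5}
t2 ∉ Sat(EX ((r ∧ a) ∨ ¬r)) = {t0, t1, t3, t4, t5}, so the formula does not hold at t2.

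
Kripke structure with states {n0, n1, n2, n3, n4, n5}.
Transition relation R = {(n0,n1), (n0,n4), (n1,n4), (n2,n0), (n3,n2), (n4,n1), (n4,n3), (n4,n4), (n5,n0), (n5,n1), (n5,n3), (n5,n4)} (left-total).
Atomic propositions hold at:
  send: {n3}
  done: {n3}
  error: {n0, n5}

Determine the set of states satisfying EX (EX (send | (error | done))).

{n0, n1, n3, n4, n5}

Sat(error | done) = {n0, n3, n5}
Sat(send | (error | done)) = {n0, n3, n5}
Sat(EX (send | (error | done))) = {s : some successor in {n0, n3, n5}} = {n2, n4, n5}
Sat(EX (EX (send | (error | done)))) = {s : some successor in {n2, n4, n5}} = {n0, n1, n3, n4, n5}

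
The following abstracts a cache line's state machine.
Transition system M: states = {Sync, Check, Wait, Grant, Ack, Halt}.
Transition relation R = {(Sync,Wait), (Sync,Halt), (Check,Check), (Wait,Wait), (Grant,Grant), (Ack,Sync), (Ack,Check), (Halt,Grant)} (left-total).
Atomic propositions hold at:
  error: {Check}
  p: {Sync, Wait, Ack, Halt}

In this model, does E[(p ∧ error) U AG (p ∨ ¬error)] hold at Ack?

No

Sat(p ∧ error) = ∅
Sat(¬error) = {Sync, Wait, Grant, Ack, Halt}
Sat(p ∨ ¬error) = {Sync, Wait, Grant, Ack, Halt}
AG (p ∨ ¬error): greatest fixpoint, start Z0 = {Sync, Wait, Grant, Ack, Halt}, keep only states in Sat with every successor in Z. Z1 = {Sync, Wait, Grant, Halt}; fixed.
Sat(AG (p ∨ ¬error)) = {Sync, Wait, Grant, Halt}
E[(p ∧ error) U AG (p ∨ ¬error)]: least fixpoint, start Z0 = Sat(AG (p ∨ ¬error)) = {Sync, Wait, Grant, Halt}, add states in Sat(p ∧ error) with some successor in Z. Already a fixed point.
Sat(E[(p ∧ error) U AG (p ∨ ¬error)]) = {Sync, Wait, Grant, Halt}
Ack ∉ Sat(E[(p ∧ error) U AG (p ∨ ¬error)]) = {Sync, Wait, Grant, Halt}, so the formula does not hold at Ack.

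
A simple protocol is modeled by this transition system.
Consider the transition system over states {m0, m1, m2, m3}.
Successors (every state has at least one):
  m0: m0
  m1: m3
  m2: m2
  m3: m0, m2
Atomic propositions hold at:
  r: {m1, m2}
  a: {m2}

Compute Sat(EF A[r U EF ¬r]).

Sat(¬r) = {m0, m3}
EF ¬r: least fixpoint, start Z0 = {m0, m3}, add states with some successor in Z. Z1 = {m0, m1, m3}; fixed.
Sat(EF ¬r) = {m0, m1, m3}
A[r U EF ¬r]: least fixpoint, start Z0 = Sat(EF ¬r) = {m0, m1, m3}, add states in Sat(r) with every successor in Z. Already a fixed point.
Sat(A[r U EF ¬r]) = {m0, m1, m3}
EF A[r U EF ¬r]: least fixpoint, start Z0 = {m0, m1, m3}, add states with some successor in Z. Already a fixed point.
Sat(EF A[r U EF ¬r]) = {m0, m1, m3}

{m0, m1, m3}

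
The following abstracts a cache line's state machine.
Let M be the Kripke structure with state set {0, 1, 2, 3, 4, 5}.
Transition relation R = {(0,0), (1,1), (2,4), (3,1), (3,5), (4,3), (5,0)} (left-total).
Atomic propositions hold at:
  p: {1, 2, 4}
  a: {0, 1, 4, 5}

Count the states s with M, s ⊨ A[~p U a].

5

Sat(~p) = {0, 3, 5}
A[~p U a]: least fixpoint, start Z0 = Sat(a) = {0, 1, 4, 5}, add states in Sat(~p) with every successor in Z. Z1 = {0, 1, 3, 4, 5}; fixed.
Sat(A[~p U a]) = {0, 1, 3, 4, 5}
|Sat(A[~p U a])| = |{0, 1, 3, 4, 5}| = 5.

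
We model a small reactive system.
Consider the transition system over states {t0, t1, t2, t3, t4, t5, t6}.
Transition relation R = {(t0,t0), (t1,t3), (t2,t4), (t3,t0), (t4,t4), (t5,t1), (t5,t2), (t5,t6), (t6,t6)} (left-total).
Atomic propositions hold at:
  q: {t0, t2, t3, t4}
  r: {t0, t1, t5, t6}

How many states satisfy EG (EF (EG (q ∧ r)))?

Sat(q ∧ r) = {t0}
EG (q ∧ r): greatest fixpoint, start Z0 = {t0}, keep only states in Sat with some successor in Z. Already a fixed point.
Sat(EG (q ∧ r)) = {t0}
EF (EG (q ∧ r)): least fixpoint, start Z0 = {t0}, add states with some successor in Z. Z1 = {t0, t3}; Z2 = {t0, t1, t3}; Z3 = {t0, t1, t3, t5}; fixed.
Sat(EF (EG (q ∧ r))) = {t0, t1, t3, t5}
EG (EF (EG (q ∧ r))): greatest fixpoint, start Z0 = {t0, t1, t3, t5}, keep only states in Sat with some successor in Z. Already a fixed point.
Sat(EG (EF (EG (q ∧ r)))) = {t0, t1, t3, t5}
|Sat(EG (EF (EG (q ∧ r))))| = |{t0, t1, t3, t5}| = 4.

4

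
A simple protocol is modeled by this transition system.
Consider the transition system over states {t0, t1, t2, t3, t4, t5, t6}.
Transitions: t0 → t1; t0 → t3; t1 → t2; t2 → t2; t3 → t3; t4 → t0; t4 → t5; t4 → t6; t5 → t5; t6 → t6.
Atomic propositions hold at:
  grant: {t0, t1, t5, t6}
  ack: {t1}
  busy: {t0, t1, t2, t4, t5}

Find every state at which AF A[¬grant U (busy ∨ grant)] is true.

Sat(¬grant) = {t2, t3, t4}
Sat(busy ∨ grant) = {t0, t1, t2, t4, t5, t6}
A[¬grant U (busy ∨ grant)]: least fixpoint, start Z0 = Sat((busy ∨ grant)) = {t0, t1, t2, t4, t5, t6}, add states in Sat(¬grant) with every successor in Z. Already a fixed point.
Sat(A[¬grant U (busy ∨ grant)]) = {t0, t1, t2, t4, t5, t6}
AF A[¬grant U (busy ∨ grant)]: least fixpoint, start Z0 = {t0, t1, t2, t4, t5, t6}, add states with every successor in Z. Already a fixed point.
Sat(AF A[¬grant U (busy ∨ grant)]) = {t0, t1, t2, t4, t5, t6}

{t0, t1, t2, t4, t5, t6}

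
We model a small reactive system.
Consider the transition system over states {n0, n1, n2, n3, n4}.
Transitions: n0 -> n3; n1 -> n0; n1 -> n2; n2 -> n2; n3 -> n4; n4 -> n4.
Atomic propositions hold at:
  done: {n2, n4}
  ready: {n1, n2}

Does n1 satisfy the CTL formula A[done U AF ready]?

Yes

AF ready: least fixpoint, start Z0 = {n1, n2}, add states with every successor in Z. Already a fixed point.
Sat(AF ready) = {n1, n2}
A[done U AF ready]: least fixpoint, start Z0 = Sat(AF ready) = {n1, n2}, add states in Sat(done) with every successor in Z. Already a fixed point.
Sat(A[done U AF ready]) = {n1, n2}
n1 ∈ Sat(A[done U AF ready]) = {n1, n2}, so the formula holds at n1.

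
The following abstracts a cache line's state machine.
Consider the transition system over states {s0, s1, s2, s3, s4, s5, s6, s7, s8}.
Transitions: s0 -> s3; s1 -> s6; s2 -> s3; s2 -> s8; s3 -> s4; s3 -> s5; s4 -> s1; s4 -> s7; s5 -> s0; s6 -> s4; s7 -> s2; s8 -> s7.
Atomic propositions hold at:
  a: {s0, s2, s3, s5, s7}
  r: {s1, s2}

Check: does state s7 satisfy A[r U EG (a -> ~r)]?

No

Sat(~r) = {s0, s3, s4, s5, s6, s7, s8}
Sat(a -> ~r) = {s0, s1, s3, s4, s5, s6, s7, s8}
EG (a -> ~r): greatest fixpoint, start Z0 = {s0, s1, s3, s4, s5, s6, s7, s8}, keep only states in Sat with some successor in Z. Z1 = {s0, s1, s3, s4, s5, s6, s8}; Z2 = {s0, s1, s3, s4, s5, s6}; fixed.
Sat(EG (a -> ~r)) = {s0, s1, s3, s4, s5, s6}
A[r U EG (a -> ~r)]: least fixpoint, start Z0 = Sat(EG (a -> ~r)) = {s0, s1, s3, s4, s5, s6}, add states in Sat(r) with every successor in Z. Already a fixed point.
Sat(A[r U EG (a -> ~r)]) = {s0, s1, s3, s4, s5, s6}
s7 ∉ Sat(A[r U EG (a -> ~r)]) = {s0, s1, s3, s4, s5, s6}, so the formula does not hold at s7.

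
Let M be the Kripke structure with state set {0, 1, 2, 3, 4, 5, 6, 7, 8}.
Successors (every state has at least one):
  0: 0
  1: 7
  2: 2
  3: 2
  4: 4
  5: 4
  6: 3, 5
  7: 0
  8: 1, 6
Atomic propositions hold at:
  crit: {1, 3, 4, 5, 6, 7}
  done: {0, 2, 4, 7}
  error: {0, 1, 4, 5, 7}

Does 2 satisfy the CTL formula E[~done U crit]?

No

Sat(~done) = {1, 3, 5, 6, 8}
E[~done U crit]: least fixpoint, start Z0 = Sat(crit) = {1, 3, 4, 5, 6, 7}, add states in Sat(~done) with some successor in Z. Z1 = {1, 3, 4, 5, 6, 7, 8}; fixed.
Sat(E[~done U crit]) = {1, 3, 4, 5, 6, 7, 8}
2 ∉ Sat(E[~done U crit]) = {1, 3, 4, 5, 6, 7, 8}, so the formula does not hold at 2.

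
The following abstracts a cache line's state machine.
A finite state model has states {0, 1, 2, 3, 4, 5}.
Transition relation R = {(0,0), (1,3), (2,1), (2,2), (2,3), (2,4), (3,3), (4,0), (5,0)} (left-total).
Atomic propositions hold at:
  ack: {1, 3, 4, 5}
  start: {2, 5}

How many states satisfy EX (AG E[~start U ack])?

Sat(~start) = {0, 1, 3, 4}
E[~start U ack]: least fixpoint, start Z0 = Sat(ack) = {1, 3, 4, 5}, add states in Sat(~start) with some successor in Z. Already a fixed point.
Sat(E[~start U ack]) = {1, 3, 4, 5}
AG E[~start U ack]: greatest fixpoint, start Z0 = {1, 3, 4, 5}, keep only states in Sat with every successor in Z. Z1 = {1, 3}; fixed.
Sat(AG E[~start U ack]) = {1, 3}
Sat(EX (AG E[~start U ack])) = {s : some successor in {1, 3}} = {1, 2, 3}
|Sat(EX (AG E[~start U ack]))| = |{1, 2, 3}| = 3.

3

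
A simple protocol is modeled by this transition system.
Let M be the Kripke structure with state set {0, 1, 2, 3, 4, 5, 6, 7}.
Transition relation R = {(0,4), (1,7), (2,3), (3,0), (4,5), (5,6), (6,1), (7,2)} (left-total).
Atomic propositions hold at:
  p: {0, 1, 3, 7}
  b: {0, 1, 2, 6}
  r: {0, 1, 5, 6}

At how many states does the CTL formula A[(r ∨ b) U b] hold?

Sat(r ∨ b) = {0, 1, 2, 5, 6}
A[(r ∨ b) U b]: least fixpoint, start Z0 = Sat(b) = {0, 1, 2, 6}, add states in Sat(r ∨ b) with every successor in Z. Z1 = {0, 1, 2, 5, 6}; fixed.
Sat(A[(r ∨ b) U b]) = {0, 1, 2, 5, 6}
|Sat(A[(r ∨ b) U b])| = |{0, 1, 2, 5, 6}| = 5.

5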